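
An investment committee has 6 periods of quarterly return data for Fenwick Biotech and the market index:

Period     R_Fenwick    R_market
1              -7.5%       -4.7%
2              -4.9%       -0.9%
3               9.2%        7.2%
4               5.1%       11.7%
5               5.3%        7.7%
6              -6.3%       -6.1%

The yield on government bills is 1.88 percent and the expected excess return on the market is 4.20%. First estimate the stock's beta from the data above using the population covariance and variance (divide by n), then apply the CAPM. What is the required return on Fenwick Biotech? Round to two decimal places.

5.64%

Mean R_i = (-7.5 − 4.9 + 9.2 + 5.1 + 5.3 − 6.3) / 6 = 0.1500%
Mean R_m = (-4.7 − 0.9 + 7.2 + 11.7 + 7.7 − 6.1) / 6 = 2.4833%
Σ(R_i − R̄_i)(R_m − R̄_m) = 242.5750  ⇒  Cov = 242.5750 / 6 = 40.4292
Σ(R_m − R̄_m)² = 271.1283  ⇒  Var(R_m) = 271.1283 / 6 = 45.1881
β = Cov / Var(R_m) = 40.4292 / 45.1881 = 0.8947
E(R) = R_f + β × MRP = 1.88% + 0.8947 × 4.20% = 5.64%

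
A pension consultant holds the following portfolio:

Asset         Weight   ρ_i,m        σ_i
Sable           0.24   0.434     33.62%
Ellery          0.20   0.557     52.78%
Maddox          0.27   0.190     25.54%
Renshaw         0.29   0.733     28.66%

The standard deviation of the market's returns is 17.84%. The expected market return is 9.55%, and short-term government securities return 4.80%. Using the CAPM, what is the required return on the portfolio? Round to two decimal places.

9.27%

β_Sable = 0.434 × 33.62% / 17.84% = 0.8179
β_Ellery = 0.557 × 52.78% / 17.84% = 1.6479
β_Maddox = 0.190 × 25.54% / 17.84% = 0.2720
β_Renshaw = 0.733 × 28.66% / 17.84% = 1.1776
β_P = Σ w_i β_i = 0.24×0.8179 + 0.20×1.6479 + 0.27×0.2720 + 0.29×1.1776 = 0.9408
MRP = 9.55% − 4.80% = 4.75%
E(R_P) = R_f + β_P × MRP = 4.80% + 0.9408 × 4.75% = 9.27%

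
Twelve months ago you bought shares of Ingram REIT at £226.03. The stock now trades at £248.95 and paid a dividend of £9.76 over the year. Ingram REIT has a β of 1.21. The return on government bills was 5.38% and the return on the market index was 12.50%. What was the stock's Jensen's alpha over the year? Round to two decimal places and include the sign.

+0.46%

Realised HPR = (P1 + D1 − P0) / P0 = (248.95 + 9.76 − 226.03) / 226.03 = 32.68 / 226.03 = 14.4583%
MRP = 12.50% − 5.38% = 7.12%
CAPM required = R_f + β·MRP = 5.38% + 1.21 × 7.12% = 13.9952%
α = realised − required = 14.4583% − 13.9952% = +0.46%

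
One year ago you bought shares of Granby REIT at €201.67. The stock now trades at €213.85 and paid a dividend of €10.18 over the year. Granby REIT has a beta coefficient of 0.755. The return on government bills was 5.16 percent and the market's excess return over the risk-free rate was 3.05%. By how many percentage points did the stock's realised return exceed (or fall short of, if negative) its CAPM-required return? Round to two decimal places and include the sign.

Realised HPR = (P1 + D1 − P0) / P0 = (213.85 + 10.18 − 201.67) / 201.67 = 22.36 / 201.67 = 11.0874%
CAPM required = R_f + β·MRP = 5.16% + 0.755 × 3.05% = 7.46275%
α = realised − required = 11.0874% − 7.46275% = +3.62%

+3.62%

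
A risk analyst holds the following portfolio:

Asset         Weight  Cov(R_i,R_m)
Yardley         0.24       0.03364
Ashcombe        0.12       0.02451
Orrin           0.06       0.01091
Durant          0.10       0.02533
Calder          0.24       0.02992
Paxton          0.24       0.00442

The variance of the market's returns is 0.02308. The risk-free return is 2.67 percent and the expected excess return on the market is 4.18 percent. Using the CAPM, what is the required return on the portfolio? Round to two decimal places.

6.73%

β_Yardley = 0.03364 / 0.02308 = 1.4575
β_Ashcombe = 0.02451 / 0.02308 = 1.0620
β_Orrin = 0.01091 / 0.02308 = 0.4727
β_Durant = 0.02533 / 0.02308 = 1.0975
β_Calder = 0.02992 / 0.02308 = 1.2964
β_Paxton = 0.00442 / 0.02308 = 0.1915
β_P = Σ w_i β_i = 0.24×1.4575 + 0.12×1.0620 + 0.06×0.4727 + 0.10×1.0975 + 0.24×1.2964 + 0.24×0.1915 = 0.9724
E(R_P) = R_f + β_P × MRP = 2.67% + 0.9724 × 4.18% = 6.73%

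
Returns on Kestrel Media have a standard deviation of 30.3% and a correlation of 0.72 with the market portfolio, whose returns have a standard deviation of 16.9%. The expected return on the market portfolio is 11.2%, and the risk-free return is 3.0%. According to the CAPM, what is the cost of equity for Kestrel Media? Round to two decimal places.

β = ρ × σ_i / σ_m = 0.72 × 30.3% / 16.9% = 1.2909
MRP = 11.2% − 3.0% = 8.20%
E(R) = 3.0% + 1.2909 × 8.2% = 13.59%

13.59%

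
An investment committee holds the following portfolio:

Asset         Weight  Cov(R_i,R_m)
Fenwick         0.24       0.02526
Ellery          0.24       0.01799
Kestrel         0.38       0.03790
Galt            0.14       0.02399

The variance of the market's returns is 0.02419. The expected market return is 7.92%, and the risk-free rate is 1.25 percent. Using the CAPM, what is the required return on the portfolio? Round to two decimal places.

β_Fenwick = 0.02526 / 0.02419 = 1.0442
β_Ellery = 0.01799 / 0.02419 = 0.7437
β_Kestrel = 0.03790 / 0.02419 = 1.5668
β_Galt = 0.02399 / 0.02419 = 0.9917
β_P = Σ w_i β_i = 0.24×1.0442 + 0.24×0.7437 + 0.38×1.5668 + 0.14×0.9917 = 1.1633
MRP = 7.92% − 1.25% = 6.67%
E(R_P) = R_f + β_P × MRP = 1.25% + 1.1633 × 6.67% = 9.01%

9.01%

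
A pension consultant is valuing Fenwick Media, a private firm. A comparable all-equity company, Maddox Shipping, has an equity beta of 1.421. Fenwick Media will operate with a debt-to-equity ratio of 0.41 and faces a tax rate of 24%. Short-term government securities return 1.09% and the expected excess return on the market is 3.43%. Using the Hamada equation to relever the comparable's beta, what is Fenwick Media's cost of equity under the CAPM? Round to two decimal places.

β_L = β_U × [1 + (1 − t)(D/E)] = 1.421 × [1 + (1 − 0.24) × 0.41]
    = 1.421 × [1 + 0.76 × 0.41] = 1.421 × 1.3116 = 1.8638
E(R) = R_f + β_L × MRP = 1.09% + 1.8638 × 3.43% = 7.48%

7.48%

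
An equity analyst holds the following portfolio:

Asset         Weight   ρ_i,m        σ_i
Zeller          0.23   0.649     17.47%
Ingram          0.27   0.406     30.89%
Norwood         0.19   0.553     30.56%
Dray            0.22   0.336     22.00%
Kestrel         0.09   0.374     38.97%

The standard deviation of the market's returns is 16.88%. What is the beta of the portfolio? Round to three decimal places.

0.719

β_Zeller = 0.649 × 17.47% / 16.88% = 0.6717
β_Ingram = 0.406 × 30.89% / 16.88% = 0.7430
β_Norwood = 0.553 × 30.56% / 16.88% = 1.0012
β_Dray = 0.336 × 22.00% / 16.88% = 0.4379
β_Kestrel = 0.374 × 38.97% / 16.88% = 0.8634
β_P = Σ w_i β_i = 0.23×0.6717 + 0.27×0.7430 + 0.19×1.0012 + 0.22×0.4379 + 0.09×0.8634 = 0.7194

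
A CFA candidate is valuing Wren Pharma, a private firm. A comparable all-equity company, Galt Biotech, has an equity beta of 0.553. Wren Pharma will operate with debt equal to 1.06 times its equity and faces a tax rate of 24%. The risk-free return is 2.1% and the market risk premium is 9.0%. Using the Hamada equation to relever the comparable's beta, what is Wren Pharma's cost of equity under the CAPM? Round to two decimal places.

11.09%

β_L = β_U × [1 + (1 − t)(D/E)] = 0.553 × [1 + (1 − 0.24) × 1.06]
    = 0.553 × [1 + 0.76 × 1.06] = 0.553 × 1.8056 = 0.9985
E(R) = R_f + β_L × MRP = 2.1% + 0.9985 × 9.0% = 11.09%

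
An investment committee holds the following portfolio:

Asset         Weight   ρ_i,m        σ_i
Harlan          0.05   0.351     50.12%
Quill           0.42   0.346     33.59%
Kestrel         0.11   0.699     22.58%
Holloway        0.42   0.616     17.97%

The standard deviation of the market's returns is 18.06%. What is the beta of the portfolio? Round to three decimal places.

0.673

β_Harlan = 0.351 × 50.12% / 18.06% = 0.9741
β_Quill = 0.346 × 33.59% / 18.06% = 0.6435
β_Kestrel = 0.699 × 22.58% / 18.06% = 0.8739
β_Holloway = 0.616 × 17.97% / 18.06% = 0.6129
β_P = Σ w_i β_i = 0.05×0.9741 + 0.42×0.6435 + 0.11×0.8739 + 0.42×0.6129 = 0.6725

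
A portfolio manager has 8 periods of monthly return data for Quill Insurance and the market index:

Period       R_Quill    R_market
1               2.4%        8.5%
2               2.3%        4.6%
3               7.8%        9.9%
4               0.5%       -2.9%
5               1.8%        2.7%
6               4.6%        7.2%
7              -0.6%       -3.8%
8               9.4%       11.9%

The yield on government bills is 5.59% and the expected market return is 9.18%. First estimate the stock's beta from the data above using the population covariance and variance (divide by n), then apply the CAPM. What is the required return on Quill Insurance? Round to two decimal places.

Mean R_i = (2.4 + 2.3 + 7.8 + 0.5 + 1.8 + 4.6 − 0.6 + 9.4) / 8 = 3.5250%
Mean R_m = (8.5 + 4.6 + 9.9 − 2.9 + 2.7 + 7.2 − 3.8 + 11.9) / 8 = 4.7625%
Σ(R_i − R̄_i)(R_m − R̄_m) = 124.5675  ⇒  Cov = 124.5675 / 8 = 15.5709
Σ(R_m − R̄_m)² = 233.5588  ⇒  Var(R_m) = 233.5588 / 8 = 29.1949
β = Cov / Var(R_m) = 15.5709 / 29.1949 = 0.5333
MRP = 9.18% − 5.59% = 3.59%
E(R) = R_f + β × MRP = 5.59% + 0.5333 × 3.59% = 7.50%

7.50%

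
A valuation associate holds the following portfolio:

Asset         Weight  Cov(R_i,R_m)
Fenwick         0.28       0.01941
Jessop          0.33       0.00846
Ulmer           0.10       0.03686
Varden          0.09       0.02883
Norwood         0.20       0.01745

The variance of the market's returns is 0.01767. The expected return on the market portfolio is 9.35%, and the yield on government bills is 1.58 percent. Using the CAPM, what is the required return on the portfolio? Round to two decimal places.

β_Fenwick = 0.01941 / 0.01767 = 1.0985
β_Jessop = 0.00846 / 0.01767 = 0.4788
β_Ulmer = 0.03686 / 0.01767 = 2.0860
β_Varden = 0.02883 / 0.01767 = 1.6316
β_Norwood = 0.01745 / 0.01767 = 0.9875
β_P = Σ w_i β_i = 0.28×1.0985 + 0.33×0.4788 + 0.10×2.0860 + 0.09×1.6316 + 0.20×0.9875 = 1.0185
MRP = 9.35% − 1.58% = 7.77%
E(R_P) = R_f + β_P × MRP = 1.58% + 1.0185 × 7.77% = 9.49%

9.49%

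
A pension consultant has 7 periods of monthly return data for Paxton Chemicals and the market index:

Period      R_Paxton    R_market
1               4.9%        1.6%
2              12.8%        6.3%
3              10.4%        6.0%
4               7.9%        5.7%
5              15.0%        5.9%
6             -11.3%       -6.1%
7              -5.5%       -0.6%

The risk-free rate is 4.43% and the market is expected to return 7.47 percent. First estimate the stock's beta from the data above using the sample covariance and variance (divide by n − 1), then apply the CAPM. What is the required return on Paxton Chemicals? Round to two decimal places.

Mean R_i = (4.9 + 12.8 + 10.4 + 7.9 + 15.0 − 11.3 − 5.5) / 7 = 4.8857%
Mean R_m = (1.6 + 6.3 + 6.0 + 5.7 + 5.9 − 6.1 − 0.6) / 7 = 2.6857%
Σ(R_i − R̄_i)(R_m − R̄_m) = 264.7886  ⇒  Cov = 264.7886 / 6 = 44.1314
Σ(R_m − R̄_m)² = 132.6286  ⇒  Var(R_m) = 132.6286 / 6 = 22.1048
β = Cov / Var(R_m) = 44.1314 / 22.1048 = 1.9965
MRP = 7.47% − 4.43% = 3.04%
E(R) = R_f + β × MRP = 4.43% + 1.9965 × 3.04% = 10.50%

10.50%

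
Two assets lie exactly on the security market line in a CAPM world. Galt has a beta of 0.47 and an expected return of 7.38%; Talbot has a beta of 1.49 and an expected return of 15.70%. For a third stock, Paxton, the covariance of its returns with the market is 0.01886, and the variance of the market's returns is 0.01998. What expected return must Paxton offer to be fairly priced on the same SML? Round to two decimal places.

MRP = (15.70% − 7.38%) / (1.49 − 0.47) = 8.1569%
R_f = 7.38% − 0.47 × 8.1569% = 3.5463%
β_Paxton = Cov / Var(R_m) = 0.01886 / 0.01998 = 0.9439
E(R_Paxton) = R_f + β × MRP = 3.5463% + 0.9439 × 8.1569% = 11.25%

11.25%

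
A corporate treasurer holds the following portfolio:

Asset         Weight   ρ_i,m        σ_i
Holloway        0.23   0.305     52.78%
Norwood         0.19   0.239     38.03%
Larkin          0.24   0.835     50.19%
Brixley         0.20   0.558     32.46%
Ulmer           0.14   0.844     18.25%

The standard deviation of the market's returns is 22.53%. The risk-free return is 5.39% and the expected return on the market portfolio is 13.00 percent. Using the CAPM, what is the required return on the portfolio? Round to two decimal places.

12.57%

β_Holloway = 0.305 × 52.78% / 22.53% = 0.7145
β_Norwood = 0.239 × 38.03% / 22.53% = 0.4034
β_Larkin = 0.835 × 50.19% / 22.53% = 1.8601
β_Brixley = 0.558 × 32.46% / 22.53% = 0.8039
β_Ulmer = 0.844 × 18.25% / 22.53% = 0.6837
β_P = Σ w_i β_i = 0.23×0.7145 + 0.19×0.4034 + 0.24×1.8601 + 0.20×0.8039 + 0.14×0.6837 = 0.9439
MRP = 13.00% − 5.39% = 7.61%
E(R_P) = R_f + β_P × MRP = 5.39% + 0.9439 × 7.61% = 12.57%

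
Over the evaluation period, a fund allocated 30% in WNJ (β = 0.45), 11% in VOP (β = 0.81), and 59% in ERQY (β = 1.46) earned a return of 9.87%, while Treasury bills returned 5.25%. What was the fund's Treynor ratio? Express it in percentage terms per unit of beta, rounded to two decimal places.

β_P = 0.30×0.45 + 0.11×0.81 + 0.59×1.46 = 1.0855
Treynor = (R_P − R_f) / β_P = (9.87% − 5.25%) / 1.0855 = 4.62% / 1.0855 = 4.26%

4.26%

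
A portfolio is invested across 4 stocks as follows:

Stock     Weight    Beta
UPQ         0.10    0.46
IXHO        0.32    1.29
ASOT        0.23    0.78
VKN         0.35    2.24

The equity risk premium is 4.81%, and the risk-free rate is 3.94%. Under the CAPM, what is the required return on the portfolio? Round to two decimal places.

β_P = Σ w_i β_i = 0.10×0.46 + 0.32×1.29 + 0.23×0.78 + 0.35×2.24 = 1.4222
E(R_P) = R_f + β_P × MRP = 3.94% + 1.4222 × 4.81% = 10.78%

10.78%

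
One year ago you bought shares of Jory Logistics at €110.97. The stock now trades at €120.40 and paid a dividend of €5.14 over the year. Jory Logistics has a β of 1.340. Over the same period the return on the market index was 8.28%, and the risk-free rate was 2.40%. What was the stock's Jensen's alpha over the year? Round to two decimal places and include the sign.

+2.85%

Realised HPR = (P1 + D1 − P0) / P0 = (120.40 + 5.14 − 110.97) / 110.97 = 14.57 / 110.97 = 13.1297%
MRP = 8.28% − 2.40% = 5.88%
CAPM required = R_f + β·MRP = 2.40% + 1.340 × 5.88% = 10.27920%
α = realised − required = 13.1297% − 10.27920% = +2.85%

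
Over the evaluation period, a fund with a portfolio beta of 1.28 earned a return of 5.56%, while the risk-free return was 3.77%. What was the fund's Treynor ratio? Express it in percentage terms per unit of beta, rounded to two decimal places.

Treynor = (R_P − R_f) / β_P = (5.56% − 3.77%) / 1.2800 = 1.79% / 1.2800 = 1.40%

1.40%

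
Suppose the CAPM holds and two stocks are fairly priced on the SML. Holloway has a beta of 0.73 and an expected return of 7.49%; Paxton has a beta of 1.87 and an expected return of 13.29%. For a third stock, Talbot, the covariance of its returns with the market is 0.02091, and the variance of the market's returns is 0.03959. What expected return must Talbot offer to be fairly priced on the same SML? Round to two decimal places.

6.46%

MRP = (13.29% − 7.49%) / (1.87 − 0.73) = 5.0877%
R_f = 7.49% − 0.73 × 5.0877% = 3.7760%
β_Talbot = Cov / Var(R_m) = 0.02091 / 0.03959 = 0.5282
E(R_Talbot) = R_f + β × MRP = 3.7760% + 0.5282 × 5.0877% = 6.46%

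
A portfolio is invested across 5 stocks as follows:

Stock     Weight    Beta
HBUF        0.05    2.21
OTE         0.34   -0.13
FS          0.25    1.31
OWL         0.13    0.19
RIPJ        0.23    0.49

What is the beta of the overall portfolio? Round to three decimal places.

β_P = Σ w_i β_i = 0.05×2.21 + 0.34×-0.13 + 0.25×1.31 + 0.13×0.19 + 0.23×0.49 = 0.5312

0.531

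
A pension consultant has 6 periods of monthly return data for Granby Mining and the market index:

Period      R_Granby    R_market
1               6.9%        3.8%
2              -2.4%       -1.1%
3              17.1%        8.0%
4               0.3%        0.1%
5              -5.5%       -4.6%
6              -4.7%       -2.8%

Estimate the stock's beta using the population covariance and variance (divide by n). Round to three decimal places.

1.851

Mean R_i = (6.9 − 2.4 + 17.1 + 0.3 − 5.5 − 4.7) / 6 = 1.9500%
Mean R_m = (3.8 − 1.1 + 8.0 + 0.1 − 4.6 − 2.8) / 6 = 0.5667%
Σ(R_i − R̄_i)(R_m − R̄_m) = 197.5200  ⇒  Cov = 197.5200 / 6 = 32.9200
Σ(R_m − R̄_m)² = 106.7333  ⇒  Var(R_m) = 106.7333 / 6 = 17.7889
β = Cov / Var(R_m) = 32.9200 / 17.7889 = 1.8506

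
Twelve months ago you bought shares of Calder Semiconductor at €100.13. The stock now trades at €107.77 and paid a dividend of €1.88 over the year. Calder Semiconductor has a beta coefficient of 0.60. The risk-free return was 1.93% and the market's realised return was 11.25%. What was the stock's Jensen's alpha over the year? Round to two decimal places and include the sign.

Realised HPR = (P1 + D1 − P0) / P0 = (107.77 + 1.88 − 100.13) / 100.13 = 9.52 / 100.13 = 9.5076%
MRP = 11.25% − 1.93% = 9.32%
CAPM required = R_f + β·MRP = 1.93% + 0.60 × 9.32% = 7.5220%
α = realised − required = 9.5076% − 7.5220% = +1.99%

+1.99%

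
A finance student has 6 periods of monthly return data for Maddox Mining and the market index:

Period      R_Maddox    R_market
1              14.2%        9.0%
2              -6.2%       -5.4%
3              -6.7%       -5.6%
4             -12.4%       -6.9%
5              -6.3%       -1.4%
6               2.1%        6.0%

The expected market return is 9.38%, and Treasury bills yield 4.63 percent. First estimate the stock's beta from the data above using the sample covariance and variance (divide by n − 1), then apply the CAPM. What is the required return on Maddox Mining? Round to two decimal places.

Mean R_i = (14.2 − 6.2 − 6.7 − 12.4 − 6.3 + 2.1) / 6 = -2.5500%
Mean R_m = (9.0 − 5.4 − 5.6 − 6.9 − 1.4 + 6.0) / 6 = -0.7167%
Σ(R_i − R̄_i)(R_m − R̄_m) = 294.8150  ⇒  Cov = 294.8150 / 5 = 58.9630
Σ(R_m − R̄_m)² = 224.0083  ⇒  Var(R_m) = 224.0083 / 5 = 44.8017
β = Cov / Var(R_m) = 58.9630 / 44.8017 = 1.3161
MRP = 9.38% − 4.63% = 4.75%
E(R) = R_f + β × MRP = 4.63% + 1.3161 × 4.75% = 10.88%

10.88%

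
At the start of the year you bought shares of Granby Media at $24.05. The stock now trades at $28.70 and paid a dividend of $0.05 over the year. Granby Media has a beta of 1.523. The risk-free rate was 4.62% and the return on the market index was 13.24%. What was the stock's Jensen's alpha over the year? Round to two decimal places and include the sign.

+1.79%

Realised HPR = (P1 + D1 − P0) / P0 = (28.70 + 0.05 − 24.05) / 24.05 = 4.70 / 24.05 = 19.5426%
MRP = 13.24% − 4.62% = 8.62%
CAPM required = R_f + β·MRP = 4.62% + 1.523 × 8.62% = 17.74826%
α = realised − required = 19.5426% − 17.74826% = +1.79%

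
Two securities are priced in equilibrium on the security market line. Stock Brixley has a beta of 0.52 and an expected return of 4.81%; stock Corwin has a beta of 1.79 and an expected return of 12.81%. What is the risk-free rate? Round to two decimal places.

1.53%

Both satisfy E(R) = R_f + β·MRP, so the slope of the SML is
MRP = (12.81% − 4.81%) / (1.79 − 0.52) = 8.00% / 1.27 = 6.2992%
R_f = E(R_Brixley) − β_Brixley·MRP = 4.81% − 0.52 × 6.2992% = 1.5344%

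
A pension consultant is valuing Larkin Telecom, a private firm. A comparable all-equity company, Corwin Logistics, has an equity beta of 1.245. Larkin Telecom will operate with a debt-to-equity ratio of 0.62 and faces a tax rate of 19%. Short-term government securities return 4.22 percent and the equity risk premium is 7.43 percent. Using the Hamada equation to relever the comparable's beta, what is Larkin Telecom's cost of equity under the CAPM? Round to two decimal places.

β_L = β_U × [1 + (1 − t)(D/E)] = 1.245 × [1 + (1 − 0.19) × 0.62]
    = 1.245 × [1 + 0.81 × 0.62] = 1.245 × 1.5022 = 1.8702
E(R) = R_f + β_L × MRP = 4.22% + 1.8702 × 7.43% = 18.12%

18.12%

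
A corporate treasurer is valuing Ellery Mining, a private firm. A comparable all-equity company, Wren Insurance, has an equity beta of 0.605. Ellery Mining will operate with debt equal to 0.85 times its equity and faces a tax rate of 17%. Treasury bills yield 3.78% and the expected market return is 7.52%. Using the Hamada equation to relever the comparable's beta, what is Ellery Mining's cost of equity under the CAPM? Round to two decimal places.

β_L = β_U × [1 + (1 − t)(D/E)] = 0.605 × [1 + (1 − 0.17) × 0.85]
    = 0.605 × [1 + 0.83 × 0.85] = 0.605 × 1.7055 = 1.0318
MRP = 7.52% − 3.78% = 3.74%
E(R) = R_f + β_L × MRP = 3.78% + 1.0318 × 3.74% = 7.64%

7.64%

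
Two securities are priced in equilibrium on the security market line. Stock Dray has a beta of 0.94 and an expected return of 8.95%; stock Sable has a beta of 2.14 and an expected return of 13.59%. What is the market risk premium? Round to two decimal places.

Both satisfy E(R) = R_f + β·MRP, so the slope of the SML is
MRP = (13.59% − 8.95%) / (2.14 − 0.94) = 4.64% / 1.20 = 3.8667%

3.87%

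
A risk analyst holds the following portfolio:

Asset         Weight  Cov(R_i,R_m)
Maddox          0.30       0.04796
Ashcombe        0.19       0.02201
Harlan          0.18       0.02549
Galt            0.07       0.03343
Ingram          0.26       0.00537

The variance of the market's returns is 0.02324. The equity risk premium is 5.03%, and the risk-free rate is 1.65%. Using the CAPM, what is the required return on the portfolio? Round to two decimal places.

β_Maddox = 0.04796 / 0.02324 = 2.0637
β_Ashcombe = 0.02201 / 0.02324 = 0.9471
β_Harlan = 0.02549 / 0.02324 = 1.0968
β_Galt = 0.03343 / 0.02324 = 1.4385
β_Ingram = 0.00537 / 0.02324 = 0.2311
β_P = Σ w_i β_i = 0.30×2.0637 + 0.19×0.9471 + 0.18×1.0968 + 0.07×1.4385 + 0.26×0.2311 = 1.1573
E(R_P) = R_f + β_P × MRP = 1.65% + 1.1573 × 5.03% = 7.47%

7.47%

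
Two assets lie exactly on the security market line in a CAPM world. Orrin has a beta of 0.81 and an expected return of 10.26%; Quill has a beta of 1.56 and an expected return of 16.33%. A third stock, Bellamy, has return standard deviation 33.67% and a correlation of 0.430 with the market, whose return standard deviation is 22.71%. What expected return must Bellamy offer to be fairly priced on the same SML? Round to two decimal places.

8.86%

MRP = (16.33% − 10.26%) / (1.56 − 0.81) = 8.0933%
R_f = 10.26% − 0.81 × 8.0933% = 3.7044%
β_Bellamy = ρ·σ_i/σ_m = 0.430 × 33.67 / 22.71 = 0.6375
E(R_Bellamy) = R_f + β × MRP = 3.7044% + 0.6375 × 8.0933% = 8.86%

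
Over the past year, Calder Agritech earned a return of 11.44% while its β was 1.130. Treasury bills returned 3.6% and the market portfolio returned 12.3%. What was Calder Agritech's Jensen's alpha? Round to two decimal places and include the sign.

Market excess return = 12.3% − 3.6% = 8.70%
CAPM benchmark = R_f + β(R_m − R_f) = 3.6% + 1.130 × 8.7% = 13.4310%
α = actual − benchmark = 11.44% − 13.4310% = -1.99%

-1.99%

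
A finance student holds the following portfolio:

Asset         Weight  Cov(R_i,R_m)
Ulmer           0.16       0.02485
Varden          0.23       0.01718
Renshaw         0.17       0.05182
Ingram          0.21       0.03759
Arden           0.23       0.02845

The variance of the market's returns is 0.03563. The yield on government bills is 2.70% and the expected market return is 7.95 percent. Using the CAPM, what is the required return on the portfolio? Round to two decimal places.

7.29%

β_Ulmer = 0.02485 / 0.03563 = 0.6974
β_Varden = 0.01718 / 0.03563 = 0.4822
β_Renshaw = 0.05182 / 0.03563 = 1.4544
β_Ingram = 0.03759 / 0.03563 = 1.0550
β_Arden = 0.02845 / 0.03563 = 0.7985
β_P = Σ w_i β_i = 0.16×0.6974 + 0.23×0.4822 + 0.17×1.4544 + 0.21×1.0550 + 0.23×0.7985 = 0.8749
MRP = 7.95% − 2.70% = 5.25%
E(R_P) = R_f + β_P × MRP = 2.70% + 0.8749 × 5.25% = 7.29%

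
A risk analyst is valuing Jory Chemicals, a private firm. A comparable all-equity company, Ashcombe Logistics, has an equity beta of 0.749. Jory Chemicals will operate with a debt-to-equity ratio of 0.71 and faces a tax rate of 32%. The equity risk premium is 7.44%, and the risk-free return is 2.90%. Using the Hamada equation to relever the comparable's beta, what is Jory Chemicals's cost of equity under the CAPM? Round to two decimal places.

β_L = β_U × [1 + (1 − t)(D/E)] = 0.749 × [1 + (1 − 0.32) × 0.71]
    = 0.749 × [1 + 0.68 × 0.71] = 0.749 × 1.4828 = 1.1106
E(R) = R_f + β_L × MRP = 2.90% + 1.1106 × 7.44% = 11.16%

11.16%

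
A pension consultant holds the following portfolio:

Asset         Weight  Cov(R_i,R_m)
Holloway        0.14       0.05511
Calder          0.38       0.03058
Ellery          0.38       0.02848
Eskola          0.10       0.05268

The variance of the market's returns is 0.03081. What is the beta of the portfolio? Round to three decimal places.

β_Holloway = 0.05511 / 0.03081 = 1.7887
β_Calder = 0.03058 / 0.03081 = 0.9925
β_Ellery = 0.02848 / 0.03081 = 0.9244
β_Eskola = 0.05268 / 0.03081 = 1.7098
β_P = Σ w_i β_i = 0.14×1.7887 + 0.38×0.9925 + 0.38×0.9244 + 0.10×1.7098 = 1.1498

1.150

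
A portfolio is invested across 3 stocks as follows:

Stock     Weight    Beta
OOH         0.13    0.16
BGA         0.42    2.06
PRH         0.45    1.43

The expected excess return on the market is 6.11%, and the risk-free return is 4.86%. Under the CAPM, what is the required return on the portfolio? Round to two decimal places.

β_P = Σ w_i β_i = 0.13×0.16 + 0.42×2.06 + 0.45×1.43 = 1.5295
E(R_P) = R_f + β_P × MRP = 4.86% + 1.5295 × 6.11% = 14.21%

14.21%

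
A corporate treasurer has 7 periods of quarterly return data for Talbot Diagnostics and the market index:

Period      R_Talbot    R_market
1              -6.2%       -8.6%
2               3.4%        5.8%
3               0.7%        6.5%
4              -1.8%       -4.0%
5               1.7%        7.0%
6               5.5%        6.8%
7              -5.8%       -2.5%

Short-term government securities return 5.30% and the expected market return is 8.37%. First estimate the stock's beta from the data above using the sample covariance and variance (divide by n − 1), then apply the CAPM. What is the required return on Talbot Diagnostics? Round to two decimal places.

7.17%

Mean R_i = (-6.2 + 3.4 + 0.7 − 1.8 + 1.7 + 5.5 − 5.8) / 7 = -0.3571%
Mean R_m = (-8.6 + 5.8 + 6.5 − 4.0 + 7.0 + 6.8 − 2.5) / 7 = 1.5714%
Σ(R_i − R̄_i)(R_m − R̄_m) = 152.5186  ⇒  Cov = 152.5186 / 6 = 25.4198
Σ(R_m − R̄_m)² = 250.0543  ⇒  Var(R_m) = 250.0543 / 6 = 41.6757
β = Cov / Var(R_m) = 25.4198 / 41.6757 = 0.6099
MRP = 8.37% − 5.30% = 3.07%
E(R) = R_f + β × MRP = 5.30% + 0.6099 × 3.07% = 7.17%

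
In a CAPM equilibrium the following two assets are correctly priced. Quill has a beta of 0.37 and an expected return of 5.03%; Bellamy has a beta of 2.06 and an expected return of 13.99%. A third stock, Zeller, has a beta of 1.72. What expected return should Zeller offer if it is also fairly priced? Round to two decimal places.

12.19%

MRP (SML slope) = (13.99% − 5.03%) / (2.06 − 0.37) = 8.96% / 1.69 = 5.3018%
R_f (intercept) = 5.03% − 0.37 × 5.3018% = 3.0683%
E(R_Zeller) = R_f + β × MRP = 3.0683% + 1.72 × 5.3018% = 12.19%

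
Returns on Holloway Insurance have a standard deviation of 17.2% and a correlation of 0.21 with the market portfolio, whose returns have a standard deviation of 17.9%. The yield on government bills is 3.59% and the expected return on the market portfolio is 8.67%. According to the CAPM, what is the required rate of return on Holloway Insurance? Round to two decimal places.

4.62%

β = ρ × σ_i / σ_m = 0.21 × 17.2% / 17.9% = 0.2018
MRP = 8.67% − 3.59% = 5.08%
E(R) = 3.59% + 0.2018 × 5.08% = 4.62%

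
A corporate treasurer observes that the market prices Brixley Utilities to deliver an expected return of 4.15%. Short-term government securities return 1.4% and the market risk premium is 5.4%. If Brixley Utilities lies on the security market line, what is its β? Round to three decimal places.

0.509

β = (E(R) − R_f) / MRP = (4.15% − 1.4%) / 5.4% = 2.75% / 5.4% = 0.509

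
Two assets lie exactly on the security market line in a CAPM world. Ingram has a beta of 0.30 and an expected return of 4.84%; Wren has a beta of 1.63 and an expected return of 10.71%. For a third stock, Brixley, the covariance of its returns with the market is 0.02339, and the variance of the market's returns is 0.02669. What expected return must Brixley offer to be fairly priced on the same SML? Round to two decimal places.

MRP = (10.71% − 4.84%) / (1.63 − 0.30) = 4.4135%
R_f = 4.84% − 0.30 × 4.4135% = 3.5160%
β_Brixley = Cov / Var(R_m) = 0.02339 / 0.02669 = 0.8764
E(R_Brixley) = R_f + β × MRP = 3.5160% + 0.8764 × 4.4135% = 7.38%

7.38%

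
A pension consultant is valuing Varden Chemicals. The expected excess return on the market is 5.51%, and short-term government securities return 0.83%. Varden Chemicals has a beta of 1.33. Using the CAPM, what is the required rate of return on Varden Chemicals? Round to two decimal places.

8.16%

E(R) = R_f + β × MRP = 0.83% + 1.33 × 5.51% = 8.16%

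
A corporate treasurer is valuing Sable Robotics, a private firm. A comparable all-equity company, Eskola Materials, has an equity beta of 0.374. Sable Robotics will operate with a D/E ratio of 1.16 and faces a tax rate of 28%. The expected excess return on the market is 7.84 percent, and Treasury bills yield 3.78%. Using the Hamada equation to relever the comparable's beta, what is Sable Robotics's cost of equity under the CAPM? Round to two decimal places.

β_L = β_U × [1 + (1 − t)(D/E)] = 0.374 × [1 + (1 − 0.28) × 1.16]
    = 0.374 × [1 + 0.72 × 1.16] = 0.374 × 1.8352 = 0.6864
E(R) = R_f + β_L × MRP = 3.78% + 0.6864 × 7.84% = 9.16%

9.16%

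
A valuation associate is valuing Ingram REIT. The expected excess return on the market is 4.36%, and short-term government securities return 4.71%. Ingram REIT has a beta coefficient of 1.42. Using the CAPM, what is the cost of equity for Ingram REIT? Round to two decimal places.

E(R) = R_f + β × MRP = 4.71% + 1.42 × 4.36% = 10.90%

10.90%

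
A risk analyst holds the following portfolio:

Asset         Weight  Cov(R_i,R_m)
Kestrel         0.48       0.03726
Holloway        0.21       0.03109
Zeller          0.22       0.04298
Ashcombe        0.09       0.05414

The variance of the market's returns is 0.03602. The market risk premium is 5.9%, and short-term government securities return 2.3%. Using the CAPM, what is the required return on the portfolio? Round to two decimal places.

β_Kestrel = 0.03726 / 0.03602 = 1.0344
β_Holloway = 0.03109 / 0.03602 = 0.8631
β_Zeller = 0.04298 / 0.03602 = 1.1932
β_Ashcombe = 0.05414 / 0.03602 = 1.5031
β_P = Σ w_i β_i = 0.48×1.0344 + 0.21×0.8631 + 0.22×1.1932 + 0.09×1.5031 = 1.0755
E(R_P) = R_f + β_P × MRP = 2.3% + 1.0755 × 5.9% = 8.65%

8.65%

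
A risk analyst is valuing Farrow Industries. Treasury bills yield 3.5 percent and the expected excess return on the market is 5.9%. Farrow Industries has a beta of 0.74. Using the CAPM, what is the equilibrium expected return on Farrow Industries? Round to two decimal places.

7.87%

E(R) = R_f + β × MRP = 3.5% + 0.74 × 5.9% = 7.87%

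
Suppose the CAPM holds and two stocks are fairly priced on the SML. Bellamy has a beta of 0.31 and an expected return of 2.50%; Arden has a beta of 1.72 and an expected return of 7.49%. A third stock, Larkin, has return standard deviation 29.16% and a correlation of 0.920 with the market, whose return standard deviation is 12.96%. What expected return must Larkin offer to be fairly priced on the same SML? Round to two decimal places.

8.73%

MRP = (7.49% − 2.50%) / (1.72 − 0.31) = 3.5390%
R_f = 2.50% − 0.31 × 3.5390% = 1.4029%
β_Larkin = ρ·σ_i/σ_m = 0.920 × 29.16 / 12.96 = 2.0700
E(R_Larkin) = R_f + β × MRP = 1.4029% + 2.0700 × 3.5390% = 8.73%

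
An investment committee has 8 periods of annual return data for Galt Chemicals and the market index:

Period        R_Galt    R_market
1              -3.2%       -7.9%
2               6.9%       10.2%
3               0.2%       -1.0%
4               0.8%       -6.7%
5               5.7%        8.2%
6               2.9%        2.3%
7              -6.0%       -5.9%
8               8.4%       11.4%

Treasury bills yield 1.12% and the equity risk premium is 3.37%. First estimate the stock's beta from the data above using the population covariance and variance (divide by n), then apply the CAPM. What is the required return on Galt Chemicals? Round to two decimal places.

Mean R_i = (-3.2 + 6.9 + 0.2 + 0.8 + 5.7 + 2.9 − 6.0 + 8.4) / 8 = 1.9625%
Mean R_m = (-7.9 + 10.2 − 1.0 − 6.7 + 8.2 + 2.3 − 5.9 + 11.4) / 8 = 1.3250%
Σ(R_i − R̄_i)(R_m − R̄_m) = 253.8675  ⇒  Cov = 253.8675 / 8 = 31.7334
Σ(R_m − R̄_m)² = 435.5950  ⇒  Var(R_m) = 435.5950 / 8 = 54.4494
β = Cov / Var(R_m) = 31.7334 / 54.4494 = 0.5828
E(R) = R_f + β × MRP = 1.12% + 0.5828 × 3.37% = 3.08%

3.08%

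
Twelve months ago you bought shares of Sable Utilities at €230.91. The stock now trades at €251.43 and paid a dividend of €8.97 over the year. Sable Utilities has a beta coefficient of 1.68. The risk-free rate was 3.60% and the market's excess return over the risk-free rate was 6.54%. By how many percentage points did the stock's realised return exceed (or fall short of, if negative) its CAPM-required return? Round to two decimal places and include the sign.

-1.82%

Realised HPR = (P1 + D1 − P0) / P0 = (251.43 + 8.97 − 230.91) / 230.91 = 29.49 / 230.91 = 12.7712%
CAPM required = R_f + β·MRP = 3.60% + 1.68 × 6.54% = 14.5872%
α = realised − required = 12.7712% − 14.5872% = -1.82%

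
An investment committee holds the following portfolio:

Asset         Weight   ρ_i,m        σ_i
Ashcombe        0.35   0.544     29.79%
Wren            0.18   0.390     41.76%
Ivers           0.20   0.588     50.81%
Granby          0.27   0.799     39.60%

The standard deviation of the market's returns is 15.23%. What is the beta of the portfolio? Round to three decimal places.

β_Ashcombe = 0.544 × 29.79% / 15.23% = 1.0641
β_Wren = 0.390 × 41.76% / 15.23% = 1.0694
β_Ivers = 0.588 × 50.81% / 15.23% = 1.9617
β_Granby = 0.799 × 39.60% / 15.23% = 2.0775
β_P = Σ w_i β_i = 0.35×1.0641 + 0.18×1.0694 + 0.20×1.9617 + 0.27×2.0775 = 1.5182

1.518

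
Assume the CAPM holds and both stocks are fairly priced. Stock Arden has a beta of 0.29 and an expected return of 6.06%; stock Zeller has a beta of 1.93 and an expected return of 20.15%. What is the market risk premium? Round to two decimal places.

Both satisfy E(R) = R_f + β·MRP, so the slope of the SML is
MRP = (20.15% − 6.06%) / (1.93 − 0.29) = 14.09% / 1.64 = 8.5915%

8.59%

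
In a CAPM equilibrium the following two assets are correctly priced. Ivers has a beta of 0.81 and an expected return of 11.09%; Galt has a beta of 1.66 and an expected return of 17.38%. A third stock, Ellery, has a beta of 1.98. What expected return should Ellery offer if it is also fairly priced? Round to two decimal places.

MRP (SML slope) = (17.38% − 11.09%) / (1.66 − 0.81) = 6.29% / 0.85 = 7.4000%
R_f (intercept) = 11.09% − 0.81 × 7.4000% = 5.0960%
E(R_Ellery) = R_f + β × MRP = 5.0960% + 1.98 × 7.4000% = 19.75%

19.75%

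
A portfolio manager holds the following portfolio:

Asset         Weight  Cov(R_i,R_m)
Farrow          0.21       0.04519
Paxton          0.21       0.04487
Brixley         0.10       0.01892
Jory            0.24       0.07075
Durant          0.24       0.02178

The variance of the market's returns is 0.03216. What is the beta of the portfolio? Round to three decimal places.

1.337

β_Farrow = 0.04519 / 0.03216 = 1.4052
β_Paxton = 0.04487 / 0.03216 = 1.3952
β_Brixley = 0.01892 / 0.03216 = 0.5883
β_Jory = 0.07075 / 0.03216 = 2.1999
β_Durant = 0.02178 / 0.03216 = 0.6772
β_P = Σ w_i β_i = 0.21×1.4052 + 0.21×1.3952 + 0.10×0.5883 + 0.24×2.1999 + 0.24×0.6772 = 1.3374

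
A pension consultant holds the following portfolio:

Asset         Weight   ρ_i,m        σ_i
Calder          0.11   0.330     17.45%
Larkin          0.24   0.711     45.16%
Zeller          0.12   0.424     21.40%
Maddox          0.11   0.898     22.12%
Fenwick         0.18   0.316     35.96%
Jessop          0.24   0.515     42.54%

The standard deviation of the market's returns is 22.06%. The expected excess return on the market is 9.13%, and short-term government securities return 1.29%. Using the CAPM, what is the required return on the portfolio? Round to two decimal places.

9.12%

β_Calder = 0.330 × 17.45% / 22.06% = 0.2610
β_Larkin = 0.711 × 45.16% / 22.06% = 1.4555
β_Zeller = 0.424 × 21.40% / 22.06% = 0.4113
β_Maddox = 0.898 × 22.12% / 22.06% = 0.9004
β_Fenwick = 0.316 × 35.96% / 22.06% = 0.5151
β_Jessop = 0.515 × 42.54% / 22.06% = 0.9931
β_P = Σ w_i β_i = 0.11×0.2610 + 0.24×1.4555 + 0.12×0.4113 + 0.11×0.9004 + 0.18×0.5151 + 0.24×0.9931 = 0.8575
E(R_P) = R_f + β_P × MRP = 1.29% + 0.8575 × 9.13% = 9.12%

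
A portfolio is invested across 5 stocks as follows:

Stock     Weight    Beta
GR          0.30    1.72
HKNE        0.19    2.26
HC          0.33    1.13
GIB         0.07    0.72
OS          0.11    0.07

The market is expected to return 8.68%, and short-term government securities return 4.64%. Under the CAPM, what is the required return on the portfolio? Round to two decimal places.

10.20%

β_P = Σ w_i β_i = 0.30×1.72 + 0.19×2.26 + 0.33×1.13 + 0.07×0.72 + 0.11×0.07 = 1.3764
MRP = 8.68% − 4.64% = 4.04%
E(R_P) = R_f + β_P × MRP = 4.64% + 1.3764 × 4.04% = 10.20%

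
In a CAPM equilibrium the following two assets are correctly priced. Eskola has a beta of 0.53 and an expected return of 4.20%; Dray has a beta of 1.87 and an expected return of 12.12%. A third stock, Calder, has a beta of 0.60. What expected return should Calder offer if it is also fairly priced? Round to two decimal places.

4.61%

MRP (SML slope) = (12.12% − 4.20%) / (1.87 − 0.53) = 7.92% / 1.34 = 5.9104%
R_f (intercept) = 4.20% − 0.53 × 5.9104% = 1.0675%
E(R_Calder) = R_f + β × MRP = 1.0675% + 0.60 × 5.9104% = 4.61%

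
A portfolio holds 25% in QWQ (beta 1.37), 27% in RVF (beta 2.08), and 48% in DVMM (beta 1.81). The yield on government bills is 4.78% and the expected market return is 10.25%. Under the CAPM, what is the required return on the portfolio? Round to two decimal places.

β_P = Σ w_i β_i = 0.25×1.37 + 0.27×2.08 + 0.48×1.81 = 1.7729
MRP = 10.25% − 4.78% = 5.47%
E(R_P) = R_f + β_P × MRP = 4.78% + 1.7729 × 5.47% = 14.48%

14.48%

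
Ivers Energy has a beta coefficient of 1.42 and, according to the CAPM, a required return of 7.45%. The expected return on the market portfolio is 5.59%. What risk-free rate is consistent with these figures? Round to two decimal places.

E(R) = R_f + β(E(R_m) − R_f) = R_f(1 − β) + β·E(R_m)
7.45% = R_f × (1 − 1.42) + 1.42 × 5.59%
7.45% = R_f × -0.42 + 7.9378%
R_f = (7.45% − 7.9378%) / -0.42 = 1.16%

1.16%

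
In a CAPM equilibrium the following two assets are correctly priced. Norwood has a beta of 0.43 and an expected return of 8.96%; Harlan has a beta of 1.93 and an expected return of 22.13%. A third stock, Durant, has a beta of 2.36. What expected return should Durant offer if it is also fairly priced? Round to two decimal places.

25.91%

MRP (SML slope) = (22.13% − 8.96%) / (1.93 − 0.43) = 13.17% / 1.50 = 8.7800%
R_f (intercept) = 8.96% − 0.43 × 8.7800% = 5.1846%
E(R_Durant) = R_f + β × MRP = 5.1846% + 2.36 × 8.7800% = 25.91%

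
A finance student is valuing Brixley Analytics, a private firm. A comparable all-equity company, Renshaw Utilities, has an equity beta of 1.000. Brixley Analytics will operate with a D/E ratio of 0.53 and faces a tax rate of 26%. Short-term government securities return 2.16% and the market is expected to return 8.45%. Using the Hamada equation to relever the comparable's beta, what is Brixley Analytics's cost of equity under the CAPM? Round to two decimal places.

β_L = β_U × [1 + (1 − t)(D/E)] = 1.000 × [1 + (1 − 0.26) × 0.53]
    = 1.000 × [1 + 0.74 × 0.53] = 1.000 × 1.3922 = 1.3922
MRP = 8.45% − 2.16% = 6.29%
E(R) = R_f + β_L × MRP = 2.16% + 1.3922 × 6.29% = 10.92%

10.92%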